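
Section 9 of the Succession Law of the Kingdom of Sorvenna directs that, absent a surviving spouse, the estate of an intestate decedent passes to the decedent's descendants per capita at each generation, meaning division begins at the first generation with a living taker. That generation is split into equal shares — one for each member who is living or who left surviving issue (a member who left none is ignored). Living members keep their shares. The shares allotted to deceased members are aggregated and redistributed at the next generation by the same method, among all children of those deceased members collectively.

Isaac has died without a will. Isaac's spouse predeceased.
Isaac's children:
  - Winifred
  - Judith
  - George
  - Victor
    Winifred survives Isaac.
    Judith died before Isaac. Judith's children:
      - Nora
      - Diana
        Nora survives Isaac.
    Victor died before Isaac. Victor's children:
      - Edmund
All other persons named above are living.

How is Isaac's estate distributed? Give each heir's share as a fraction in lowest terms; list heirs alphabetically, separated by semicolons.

Diana 1/6; Edmund 1/6; George 1/4; Nora 1/6; Winifred 1/4

There is no surviving spouse, so the entire estate passes to Isaac's descendants per capita at each generation.
At generation 1 (Winifred, Judith, George, Victor) there are 4 shares of (1)/4 = 1/4 each.
Living: Winifred and George — each takes 1/4.
Deceased: Judith and Victor. Their combined 1/2 is pooled and carried to generation 2.
At generation 2 (Nora, Diana, Edmund) there are 3 shares of (1/2)/3 = 1/6 each.
Living: Nora, Diana, and Edmund — each takes 1/6.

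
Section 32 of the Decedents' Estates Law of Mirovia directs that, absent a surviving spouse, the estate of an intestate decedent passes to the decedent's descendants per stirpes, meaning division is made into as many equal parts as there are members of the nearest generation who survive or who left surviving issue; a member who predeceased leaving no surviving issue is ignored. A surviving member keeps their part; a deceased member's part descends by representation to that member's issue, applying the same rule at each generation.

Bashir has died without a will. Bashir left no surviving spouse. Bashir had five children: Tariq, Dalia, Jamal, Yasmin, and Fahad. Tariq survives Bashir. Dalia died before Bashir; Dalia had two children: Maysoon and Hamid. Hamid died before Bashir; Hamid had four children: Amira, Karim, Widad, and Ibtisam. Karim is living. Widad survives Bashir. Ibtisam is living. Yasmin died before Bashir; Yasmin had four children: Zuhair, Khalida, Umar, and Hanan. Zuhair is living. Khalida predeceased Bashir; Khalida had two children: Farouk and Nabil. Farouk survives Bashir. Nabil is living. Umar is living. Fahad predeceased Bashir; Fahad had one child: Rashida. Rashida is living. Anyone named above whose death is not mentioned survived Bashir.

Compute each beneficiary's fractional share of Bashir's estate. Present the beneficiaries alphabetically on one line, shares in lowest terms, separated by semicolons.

There is no surviving spouse, so the entire estate passes to Bashir's descendants per stirpes.
The estate is divided into 5 equal shares of 1/5 among Tariq, Dalia, Jamal, Yasmin, Fahad.
Tariq is living and takes 1/5.
Dalia predeceased; the 1/5 allotted to Dalia's branch passes to Dalia's issue by representation.
The 1/5 is divided into 2 equal shares of 1/10 among Maysoon, Hamid.
Maysoon is living and takes 1/10.
Hamid predeceased; the 1/10 allotted to Hamid's branch passes to Hamid's issue by representation.
The 1/10 is divided into 4 equal shares of 1/40 among Amira, Karim, Widad, Ibtisam.
Amira is living and takes 1/40.
Karim is living and takes 1/40.
Widad is living and takes 1/40.
Ibtisam is living and takes 1/40.
Jamal is living and takes 1/5.
Yasmin predeceased; the 1/5 allotted to Yasmin's branch passes to Yasmin's issue by representation.
The 1/5 is divided into 4 equal shares of 1/20 among Zuhair, Khalida, Umar, Hanan.
Zuhair is living and takes 1/20.
Khalida predeceased; the 1/20 allotted to Khalida's branch passes to Khalida's issue by representation.
The 1/20 is divided into 2 equal shares of 1/40 among Farouk, Nabil.
Farouk is living and takes 1/40.
Nabil is living and takes 1/40.
Umar is living and takes 1/20.
Hanan is living and takes 1/20.
Fahad predeceased; the 1/5 allotted to Fahad's branch passes to Fahad's issue by representation.
Rashida is the sole taker at this level and receives the full 1/5.

Amira 1/40; Farouk 1/40; Hanan 1/20; Ibtisam 1/40; Jamal 1/5; Karim 1/40; Maysoon 1/10; Nabil 1/40; Rashida 1/5; Tariq 1/5; Umar 1/20; Widad 1/40; Zuhair 1/20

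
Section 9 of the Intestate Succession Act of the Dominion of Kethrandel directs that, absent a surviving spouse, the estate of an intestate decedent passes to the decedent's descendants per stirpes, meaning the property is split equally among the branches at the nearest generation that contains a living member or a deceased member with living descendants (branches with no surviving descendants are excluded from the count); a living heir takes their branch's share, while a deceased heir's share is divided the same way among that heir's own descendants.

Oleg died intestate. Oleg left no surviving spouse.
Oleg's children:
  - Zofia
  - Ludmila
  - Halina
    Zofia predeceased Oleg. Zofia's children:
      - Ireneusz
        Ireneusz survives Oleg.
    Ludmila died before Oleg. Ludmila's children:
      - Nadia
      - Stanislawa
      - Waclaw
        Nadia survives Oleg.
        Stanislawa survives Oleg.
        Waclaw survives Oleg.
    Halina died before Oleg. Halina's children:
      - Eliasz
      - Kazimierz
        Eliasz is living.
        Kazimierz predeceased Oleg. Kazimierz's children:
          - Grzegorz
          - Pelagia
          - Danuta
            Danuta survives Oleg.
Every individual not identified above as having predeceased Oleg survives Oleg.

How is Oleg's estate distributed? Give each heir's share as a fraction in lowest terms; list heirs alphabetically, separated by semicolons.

Danuta 1/18; Eliasz 1/6; Grzegorz 1/18; Ireneusz 1/3; Nadia 1/9; Pelagia 1/18; Stanislawa 1/9; Waclaw 1/9

There is no surviving spouse, so the entire estate passes to Oleg's descendants per stirpes.
The estate is divided into 3 equal shares of 1/3 among Zofia, Ludmila, Halina.
Zofia predeceased; the 1/3 allotted to Zofia's branch passes to Zofia's issue by representation.
Ireneusz is the sole taker at this level and receives the full 1/3.
Ludmila predeceased; the 1/3 allotted to Ludmila's branch passes to Ludmila's issue by representation.
The 1/3 is divided into 3 equal shares of 1/9 among Nadia, Stanislawa, Waclaw.
Nadia is living and takes 1/9.
Stanislawa is living and takes 1/9.
Waclaw is living and takes 1/9.
Halina predeceased; the 1/3 allotted to Halina's branch passes to Halina's issue by representation.
The 1/3 is divided into 2 equal shares of 1/6 among Eliasz, Kazimierz.
Eliasz is living and takes 1/6.
Kazimierz predeceased; the 1/6 allotted to Kazimierz's branch passes to Kazimierz's issue by representation.
The 1/6 is divided into 3 equal shares of 1/18 among Grzegorz, Pelagia, Danuta.
Grzegorz is living and takes 1/18.
Pelagia is living and takes 1/18.
Danuta is living and takes 1/18.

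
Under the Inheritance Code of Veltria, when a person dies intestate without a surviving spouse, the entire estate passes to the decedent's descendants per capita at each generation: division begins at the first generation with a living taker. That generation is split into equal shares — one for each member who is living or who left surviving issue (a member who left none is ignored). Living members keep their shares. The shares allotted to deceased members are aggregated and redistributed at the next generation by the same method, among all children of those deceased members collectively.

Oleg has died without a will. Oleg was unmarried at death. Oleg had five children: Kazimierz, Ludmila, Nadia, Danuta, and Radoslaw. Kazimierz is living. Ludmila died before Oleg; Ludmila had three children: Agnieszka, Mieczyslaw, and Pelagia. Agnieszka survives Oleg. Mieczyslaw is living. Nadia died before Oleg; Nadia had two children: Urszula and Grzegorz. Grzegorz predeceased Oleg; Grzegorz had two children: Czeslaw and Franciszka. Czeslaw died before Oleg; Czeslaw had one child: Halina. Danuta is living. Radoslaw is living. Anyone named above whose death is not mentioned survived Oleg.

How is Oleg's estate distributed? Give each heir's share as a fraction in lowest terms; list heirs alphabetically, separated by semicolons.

Agnieszka 2/25; Danuta 1/5; Franciszka 1/25; Halina 1/25; Kazimierz 1/5; Mieczyslaw 2/25; Pelagia 2/25; Radoslaw 1/5; Urszula 2/25

There is no surviving spouse, so the entire estate passes to Oleg's descendants per capita at each generation.
At generation 1 (Kazimierz, Ludmila, Nadia, Danuta, Radoslaw) there are 5 shares of (1)/5 = 1/5 each.
Living: Kazimierz, Danuta, and Radoslaw — each takes 1/5.
Deceased: Ludmila and Nadia. Their combined 2/5 is pooled and carried to generation 2.
At generation 2 (Agnieszka, Mieczyslaw, Pelagia, Urszula, Grzegorz) there are 5 shares of (2/5)/5 = 2/25 each.
Living: Agnieszka, Mieczyslaw, Pelagia, and Urszula — each takes 2/25.
Deceased: Grzegorz. That 2/25 share is carried to generation 3.
At generation 3 (Czeslaw, Franciszka) there are 2 shares of (2/25)/2 = 1/25 each.
Living: Franciszka — each takes 1/25.
Deceased: Czeslaw. That 1/25 share is carried to generation 4.
At generation 4 (Halina) there are 1 shares of (1/25)/1 = 1/25 each.
Living: Halina — each takes 1/25.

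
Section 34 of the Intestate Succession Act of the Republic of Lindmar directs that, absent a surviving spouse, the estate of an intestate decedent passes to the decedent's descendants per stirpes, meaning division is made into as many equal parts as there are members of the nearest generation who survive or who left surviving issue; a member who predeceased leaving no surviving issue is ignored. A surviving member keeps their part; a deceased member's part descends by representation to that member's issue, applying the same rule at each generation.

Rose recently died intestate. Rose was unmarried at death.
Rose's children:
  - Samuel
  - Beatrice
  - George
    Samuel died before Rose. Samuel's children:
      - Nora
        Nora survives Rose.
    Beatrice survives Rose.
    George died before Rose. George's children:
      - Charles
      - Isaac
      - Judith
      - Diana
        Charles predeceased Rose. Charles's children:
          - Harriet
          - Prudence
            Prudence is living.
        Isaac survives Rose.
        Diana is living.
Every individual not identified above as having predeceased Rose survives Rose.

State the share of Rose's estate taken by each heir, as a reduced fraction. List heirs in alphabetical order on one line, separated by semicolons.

There is no surviving spouse, so the entire estate passes to Rose's descendants per stirpes.
The estate is divided into 3 equal shares of 1/3 among Samuel, Beatrice, George.
Samuel predeceased; the 1/3 allotted to Samuel's branch passes to Samuel's issue by representation.
Nora is the sole taker at this level and receives the full 1/3.
Beatrice is living and takes 1/3.
George predeceased; the 1/3 allotted to George's branch passes to George's issue by representation.
The 1/3 is divided into 4 equal shares of 1/12 among Charles, Isaac, Judith, Diana.
Charles predeceased; the 1/12 allotted to Charles's branch passes to Charles's issue by representation.
The 1/12 is divided into 2 equal shares of 1/24 among Harriet, Prudence.
Harriet is living and takes 1/24.
Prudence is living and takes 1/24.
Isaac is living and takes 1/12.
Judith is living and takes 1/12.
Diana is living and takes 1/12.

Beatrice 1/3; Diana 1/12; Harriet 1/24; Isaac 1/12; Judith 1/12; Nora 1/3; Prudence 1/24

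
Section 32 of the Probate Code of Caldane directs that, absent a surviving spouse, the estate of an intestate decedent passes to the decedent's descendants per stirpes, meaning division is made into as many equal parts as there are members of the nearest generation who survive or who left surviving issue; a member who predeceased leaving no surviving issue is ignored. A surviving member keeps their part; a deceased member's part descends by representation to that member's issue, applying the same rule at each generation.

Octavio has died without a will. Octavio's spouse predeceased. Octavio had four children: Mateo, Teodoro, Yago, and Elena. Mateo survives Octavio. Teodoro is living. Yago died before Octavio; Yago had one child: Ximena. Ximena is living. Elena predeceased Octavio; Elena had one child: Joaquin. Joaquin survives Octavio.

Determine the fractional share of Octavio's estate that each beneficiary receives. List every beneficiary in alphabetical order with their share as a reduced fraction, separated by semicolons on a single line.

Joaquin 1/4; Mateo 1/4; Teodoro 1/4; Ximena 1/4

There is no surviving spouse, so the entire estate passes to Octavio's descendants per stirpes.
The estate is divided into 4 equal shares of 1/4 among Mateo, Teodoro, Yago, Elena.
Mateo is living and takes 1/4.
Teodoro is living and takes 1/4.
Yago predeceased; the 1/4 allotted to Yago's branch passes to Yago's issue by representation.
Ximena is the sole taker at this level and receives the full 1/4.
Elena predeceased; the 1/4 allotted to Elena's branch passes to Elena's issue by representation.
Joaquin is the sole taker at this level and receives the full 1/4.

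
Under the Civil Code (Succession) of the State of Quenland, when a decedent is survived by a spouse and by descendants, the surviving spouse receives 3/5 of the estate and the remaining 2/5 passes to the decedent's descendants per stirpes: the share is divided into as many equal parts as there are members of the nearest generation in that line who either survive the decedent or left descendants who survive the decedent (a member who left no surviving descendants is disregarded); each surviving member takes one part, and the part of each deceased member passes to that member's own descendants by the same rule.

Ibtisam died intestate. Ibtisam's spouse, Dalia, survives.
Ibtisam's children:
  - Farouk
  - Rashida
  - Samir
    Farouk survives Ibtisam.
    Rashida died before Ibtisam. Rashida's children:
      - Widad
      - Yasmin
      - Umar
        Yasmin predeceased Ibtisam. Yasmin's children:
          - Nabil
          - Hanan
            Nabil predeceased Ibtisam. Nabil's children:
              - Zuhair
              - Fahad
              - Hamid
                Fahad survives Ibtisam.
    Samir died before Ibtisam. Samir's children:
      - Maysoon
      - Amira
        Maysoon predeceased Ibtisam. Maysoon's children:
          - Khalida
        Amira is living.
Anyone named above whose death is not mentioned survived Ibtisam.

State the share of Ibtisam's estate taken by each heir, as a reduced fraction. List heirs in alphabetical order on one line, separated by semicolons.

Amira 1/15; Dalia 3/5; Fahad 1/135; Farouk 2/15; Hamid 1/135; Hanan 1/45; Khalida 1/15; Umar 2/45; Widad 2/45; Zuhair 1/135

Dalia, as surviving spouse, takes 3/5.
The remaining 2/5 passes to Ibtisam's descendants per stirpes.
The 2/5 is divided into 3 equal shares of 2/15 among Farouk, Rashida, Samir.
Farouk is living and takes 2/15.
Rashida predeceased; the 2/15 allotted to Rashida's branch passes to Rashida's issue by representation.
The 2/15 is divided into 3 equal shares of 2/45 among Widad, Yasmin, Umar.
Widad is living and takes 2/45.
Yasmin predeceased; the 2/45 allotted to Yasmin's branch passes to Yasmin's issue by representation.
The 2/45 is divided into 2 equal shares of 1/45 among Nabil, Hanan.
Nabil predeceased; the 1/45 allotted to Nabil's branch passes to Nabil's issue by representation.
The 1/45 is divided into 3 equal shares of 1/135 among Zuhair, Fahad, Hamid.
Zuhair is living and takes 1/135.
Fahad is living and takes 1/135.
Hamid is living and takes 1/135.
Hanan is living and takes 1/45.
Umar is living and takes 2/45.
Samir predeceased; the 2/15 allotted to Samir's branch passes to Samir's issue by representation.
The 2/15 is divided into 2 equal shares of 1/15 among Maysoon, Amira.
Maysoon predeceased; the 1/15 allotted to Maysoon's branch passes to Maysoon's issue by representation.
Khalida is the sole taker at this level and receives the full 1/15.
Amira is living and takes 1/15.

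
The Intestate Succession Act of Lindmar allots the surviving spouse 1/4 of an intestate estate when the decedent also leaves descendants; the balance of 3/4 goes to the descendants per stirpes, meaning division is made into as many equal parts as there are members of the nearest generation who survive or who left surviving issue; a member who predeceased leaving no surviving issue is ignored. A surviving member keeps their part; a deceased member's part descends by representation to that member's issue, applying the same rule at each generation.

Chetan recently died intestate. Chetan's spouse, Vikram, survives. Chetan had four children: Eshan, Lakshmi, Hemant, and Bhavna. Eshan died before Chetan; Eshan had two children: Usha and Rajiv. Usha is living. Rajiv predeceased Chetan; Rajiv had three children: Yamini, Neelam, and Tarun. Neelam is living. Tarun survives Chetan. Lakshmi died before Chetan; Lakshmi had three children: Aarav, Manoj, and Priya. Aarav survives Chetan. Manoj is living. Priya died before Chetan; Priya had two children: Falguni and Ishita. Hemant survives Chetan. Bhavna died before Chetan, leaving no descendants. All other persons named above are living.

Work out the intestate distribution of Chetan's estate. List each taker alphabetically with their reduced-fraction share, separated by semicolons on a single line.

Aarav 1/12; Falguni 1/24; Hemant 1/4; Ishita 1/24; Manoj 1/12; Neelam 1/24; Tarun 1/24; Usha 1/8; Vikram 1/4; Yamini 1/24

Vikram, as surviving spouse, takes 1/4.
The remaining 3/4 passes to Chetan's descendants per stirpes.
Bhavna left no surviving issue, so that branch lapses and is disregarded.
The 3/4 is divided into 3 equal shares of 1/4 among Eshan, Lakshmi, Hemant.
Eshan predeceased; the 1/4 allotted to Eshan's branch passes to Eshan's issue by representation.
The 1/4 is divided into 2 equal shares of 1/8 among Usha, Rajiv.
Usha is living and takes 1/8.
Rajiv predeceased; the 1/8 allotted to Rajiv's branch passes to Rajiv's issue by representation.
The 1/8 is divided into 3 equal shares of 1/24 among Yamini, Neelam, Tarun.
Yamini is living and takes 1/24.
Neelam is living and takes 1/24.
Tarun is living and takes 1/24.
Lakshmi predeceased; the 1/4 allotted to Lakshmi's branch passes to Lakshmi's issue by representation.
The 1/4 is divided into 3 equal shares of 1/12 among Aarav, Manoj, Priya.
Aarav is living and takes 1/12.
Manoj is living and takes 1/12.
Priya predeceased; the 1/12 allotted to Priya's branch passes to Priya's issue by representation.
The 1/12 is divided into 2 equal shares of 1/24 among Falguni, Ishita.
Falguni is living and takes 1/24.
Ishita is living and takes 1/24.
Hemant is living and takes 1/4.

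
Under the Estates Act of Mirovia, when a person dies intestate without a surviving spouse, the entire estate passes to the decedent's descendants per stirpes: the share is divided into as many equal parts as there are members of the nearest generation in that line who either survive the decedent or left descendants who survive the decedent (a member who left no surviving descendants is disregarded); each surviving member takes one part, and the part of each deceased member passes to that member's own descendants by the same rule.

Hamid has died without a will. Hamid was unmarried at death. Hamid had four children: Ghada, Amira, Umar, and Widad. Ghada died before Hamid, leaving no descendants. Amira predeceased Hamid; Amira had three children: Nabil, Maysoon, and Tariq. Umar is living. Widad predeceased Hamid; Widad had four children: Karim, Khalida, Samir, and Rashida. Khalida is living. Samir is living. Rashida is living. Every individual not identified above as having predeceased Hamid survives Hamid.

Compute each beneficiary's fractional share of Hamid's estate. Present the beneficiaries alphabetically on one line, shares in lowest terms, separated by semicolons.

There is no surviving spouse, so the entire estate passes to Hamid's descendants per stirpes.
Ghada left no surviving issue, so that branch lapses and is disregarded.
The estate is divided into 3 equal shares of 1/3 among Amira, Umar, Widad.
Amira predeceased; the 1/3 allotted to Amira's branch passes to Amira's issue by representation.
The 1/3 is divided into 3 equal shares of 1/9 among Nabil, Maysoon, Tariq.
Nabil is living and takes 1/9.
Maysoon is living and takes 1/9.
Tariq is living and takes 1/9.
Umar is living and takes 1/3.
Widad predeceased; the 1/3 allotted to Widad's branch passes to Widad's issue by representation.
The 1/3 is divided into 4 equal shares of 1/12 among Karim, Khalida, Samir, Rashida.
Karim is living and takes 1/12.
Khalida is living and takes 1/12.
Samir is living and takes 1/12.
Rashida is living and takes 1/12.

Karim 1/12; Khalida 1/12; Maysoon 1/9; Nabil 1/9; Rashida 1/12; Samir 1/12; Tariq 1/9; Umar 1/3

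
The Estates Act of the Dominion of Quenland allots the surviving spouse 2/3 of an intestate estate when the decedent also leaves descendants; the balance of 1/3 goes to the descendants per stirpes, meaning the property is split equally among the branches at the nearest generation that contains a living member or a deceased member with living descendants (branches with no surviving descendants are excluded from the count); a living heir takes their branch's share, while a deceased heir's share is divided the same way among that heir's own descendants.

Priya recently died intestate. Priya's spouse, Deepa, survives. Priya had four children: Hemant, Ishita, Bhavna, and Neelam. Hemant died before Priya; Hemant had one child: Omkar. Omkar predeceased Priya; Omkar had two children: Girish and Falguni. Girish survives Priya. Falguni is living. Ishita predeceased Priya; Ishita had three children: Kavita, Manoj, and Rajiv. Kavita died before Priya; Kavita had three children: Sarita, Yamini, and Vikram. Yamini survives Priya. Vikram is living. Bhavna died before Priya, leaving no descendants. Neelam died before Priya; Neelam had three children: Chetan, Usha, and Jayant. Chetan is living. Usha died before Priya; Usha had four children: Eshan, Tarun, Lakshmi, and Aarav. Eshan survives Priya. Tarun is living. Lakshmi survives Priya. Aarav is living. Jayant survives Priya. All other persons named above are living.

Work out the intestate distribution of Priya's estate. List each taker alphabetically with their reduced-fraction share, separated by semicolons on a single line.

Aarav 1/108; Chetan 1/27; Deepa 2/3; Eshan 1/108; Falguni 1/18; Girish 1/18; Jayant 1/27; Lakshmi 1/108; Manoj 1/27; Rajiv 1/27; Sarita 1/81; Tarun 1/108; Vikram 1/81; Yamini 1/81

Deepa, as surviving spouse, takes 2/3.
The remaining 1/3 passes to Priya's descendants per stirpes.
Bhavna left no surviving issue, so that branch lapses and is disregarded.
The 1/3 is divided into 3 equal shares of 1/9 among Hemant, Ishita, Neelam.
Hemant predeceased; the 1/9 allotted to Hemant's branch passes to Hemant's issue by representation.
Omkar's line is the sole branch at this level, so the full 1/9 passes to Omkar's issue by representation.
The 1/9 is divided into 2 equal shares of 1/18 among Girish, Falguni.
Girish is living and takes 1/18.
Falguni is living and takes 1/18.
Ishita predeceased; the 1/9 allotted to Ishita's branch passes to Ishita's issue by representation.
The 1/9 is divided into 3 equal shares of 1/27 among Kavita, Manoj, Rajiv.
Kavita predeceased; the 1/27 allotted to Kavita's branch passes to Kavita's issue by representation.
The 1/27 is divided into 3 equal shares of 1/81 among Sarita, Yamini, Vikram.
Sarita is living and takes 1/81.
Yamini is living and takes 1/81.
Vikram is living and takes 1/81.
Manoj is living and takes 1/27.
Rajiv is living and takes 1/27.
Neelam predeceased; the 1/9 allotted to Neelam's branch passes to Neelam's issue by representation.
The 1/9 is divided into 3 equal shares of 1/27 among Chetan, Usha, Jayant.
Chetan is living and takes 1/27.
Usha predeceased; the 1/27 allotted to Usha's branch passes to Usha's issue by representation.
The 1/27 is divided into 4 equal shares of 1/108 among Eshan, Tarun, Lakshmi, Aarav.
Eshan is living and takes 1/108.
Tarun is living and takes 1/108.
Lakshmi is living and takes 1/108.
Aarav is living and takes 1/108.
Jayant is living and takes 1/27.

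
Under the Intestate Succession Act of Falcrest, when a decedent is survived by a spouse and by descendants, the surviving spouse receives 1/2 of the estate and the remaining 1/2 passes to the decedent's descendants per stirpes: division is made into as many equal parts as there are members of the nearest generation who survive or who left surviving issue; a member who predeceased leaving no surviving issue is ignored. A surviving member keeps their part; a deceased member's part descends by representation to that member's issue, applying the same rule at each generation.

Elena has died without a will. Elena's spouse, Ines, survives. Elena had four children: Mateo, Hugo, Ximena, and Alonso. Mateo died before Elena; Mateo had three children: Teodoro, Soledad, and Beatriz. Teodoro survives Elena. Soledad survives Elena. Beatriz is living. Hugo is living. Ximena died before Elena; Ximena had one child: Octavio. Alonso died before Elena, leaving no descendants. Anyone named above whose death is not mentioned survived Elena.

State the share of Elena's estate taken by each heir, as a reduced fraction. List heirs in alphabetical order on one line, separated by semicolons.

Ines, as surviving spouse, takes 1/2.
The remaining 1/2 passes to Elena's descendants per stirpes.
Alonso left no surviving issue, so that branch lapses and is disregarded.
The 1/2 is divided into 3 equal shares of 1/6 among Mateo, Hugo, Ximena.
Mateo predeceased; the 1/6 allotted to Mateo's branch passes to Mateo's issue by representation.
The 1/6 is divided into 3 equal shares of 1/18 among Teodoro, Soledad, Beatriz.
Teodoro is living and takes 1/18.
Soledad is living and takes 1/18.
Beatriz is living and takes 1/18.
Hugo is living and takes 1/6.
Ximena predeceased; the 1/6 allotted to Ximena's branch passes to Ximena's issue by representation.
Octavio is the sole taker at this level and receives the full 1/6.

Beatriz 1/18; Hugo 1/6; Ines 1/2; Octavio 1/6; Soledad 1/18; Teodoro 1/18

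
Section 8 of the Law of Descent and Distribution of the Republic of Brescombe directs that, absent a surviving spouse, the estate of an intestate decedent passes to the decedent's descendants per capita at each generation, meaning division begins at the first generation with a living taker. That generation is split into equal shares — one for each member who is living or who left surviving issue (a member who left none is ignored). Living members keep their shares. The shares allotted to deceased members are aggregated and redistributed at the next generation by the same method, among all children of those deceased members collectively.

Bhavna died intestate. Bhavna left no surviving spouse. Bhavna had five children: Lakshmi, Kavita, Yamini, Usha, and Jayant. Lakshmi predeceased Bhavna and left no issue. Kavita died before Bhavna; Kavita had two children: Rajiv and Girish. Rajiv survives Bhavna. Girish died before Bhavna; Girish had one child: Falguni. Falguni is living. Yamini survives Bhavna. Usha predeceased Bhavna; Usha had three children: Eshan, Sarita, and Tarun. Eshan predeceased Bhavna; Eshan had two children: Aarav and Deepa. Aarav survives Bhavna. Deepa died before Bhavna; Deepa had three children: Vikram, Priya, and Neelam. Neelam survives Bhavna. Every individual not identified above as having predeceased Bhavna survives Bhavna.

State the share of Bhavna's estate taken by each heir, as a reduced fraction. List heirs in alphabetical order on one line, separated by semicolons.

Aarav 1/15; Falguni 1/15; Jayant 1/4; Neelam 1/45; Priya 1/45; Rajiv 1/10; Sarita 1/10; Tarun 1/10; Vikram 1/45; Yamini 1/4

There is no surviving spouse, so the entire estate passes to Bhavna's descendants per capita at each generation.
At generation 1 (Kavita, Yamini, Usha, Jayant) there are 4 shares of (1)/4 = 1/4 each.
Living: Yamini and Jayant — each takes 1/4.
Deceased: Kavita and Usha. Their combined 1/2 is pooled and carried to generation 2.
At generation 2 (Rajiv, Girish, Eshan, Sarita, Tarun) there are 5 shares of (1/2)/5 = 1/10 each.
Living: Rajiv, Sarita, and Tarun — each takes 1/10.
Deceased: Girish and Eshan. Their combined 1/5 is pooled and carried to generation 3.
At generation 3 (Falguni, Aarav, Deepa) there are 3 shares of (1/5)/3 = 1/15 each.
Living: Falguni and Aarav — each takes 1/15.
Deceased: Deepa. That 1/15 share is carried to generation 4.
At generation 4 (Vikram, Priya, Neelam) there are 3 shares of (1/15)/3 = 1/45 each.
Living: Vikram, Priya, and Neelam — each takes 1/45.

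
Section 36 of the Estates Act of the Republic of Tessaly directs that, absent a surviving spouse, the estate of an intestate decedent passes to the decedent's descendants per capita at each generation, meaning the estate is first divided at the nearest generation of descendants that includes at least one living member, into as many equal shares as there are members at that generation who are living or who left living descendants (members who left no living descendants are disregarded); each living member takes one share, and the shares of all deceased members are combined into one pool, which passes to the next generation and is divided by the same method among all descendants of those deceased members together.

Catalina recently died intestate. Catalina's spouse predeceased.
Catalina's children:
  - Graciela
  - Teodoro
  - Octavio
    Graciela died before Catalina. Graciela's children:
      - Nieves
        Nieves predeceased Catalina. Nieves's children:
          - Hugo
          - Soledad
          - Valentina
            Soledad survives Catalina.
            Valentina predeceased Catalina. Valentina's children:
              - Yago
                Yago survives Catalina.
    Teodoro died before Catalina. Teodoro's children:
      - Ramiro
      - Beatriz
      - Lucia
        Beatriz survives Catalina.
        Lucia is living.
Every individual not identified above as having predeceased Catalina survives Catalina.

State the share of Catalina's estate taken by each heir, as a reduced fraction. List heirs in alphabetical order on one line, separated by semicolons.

Beatriz 1/6; Hugo 1/18; Lucia 1/6; Octavio 1/3; Ramiro 1/6; Soledad 1/18; Yago 1/18

There is no surviving spouse, so the entire estate passes to Catalina's descendants per capita at each generation.
At generation 1 (Graciela, Teodoro, Octavio) there are 3 shares of (1)/3 = 1/3 each.
Living: Octavio — each takes 1/3.
Deceased: Graciela and Teodoro. Their combined 2/3 is pooled and carried to generation 2.
At generation 2 (Nieves, Ramiro, Beatriz, Lucia) there are 4 shares of (2/3)/4 = 1/6 each.
Living: Ramiro, Beatriz, and Lucia — each takes 1/6.
Deceased: Nieves. That 1/6 share is carried to generation 3.
At generation 3 (Hugo, Soledad, Valentina) there are 3 shares of (1/6)/3 = 1/18 each.
Living: Hugo and Soledad — each takes 1/18.
Deceased: Valentina. That 1/18 share is carried to generation 4.
At generation 4 (Yago) there are 1 shares of (1/18)/1 = 1/18 each.
Living: Yago — each takes 1/18.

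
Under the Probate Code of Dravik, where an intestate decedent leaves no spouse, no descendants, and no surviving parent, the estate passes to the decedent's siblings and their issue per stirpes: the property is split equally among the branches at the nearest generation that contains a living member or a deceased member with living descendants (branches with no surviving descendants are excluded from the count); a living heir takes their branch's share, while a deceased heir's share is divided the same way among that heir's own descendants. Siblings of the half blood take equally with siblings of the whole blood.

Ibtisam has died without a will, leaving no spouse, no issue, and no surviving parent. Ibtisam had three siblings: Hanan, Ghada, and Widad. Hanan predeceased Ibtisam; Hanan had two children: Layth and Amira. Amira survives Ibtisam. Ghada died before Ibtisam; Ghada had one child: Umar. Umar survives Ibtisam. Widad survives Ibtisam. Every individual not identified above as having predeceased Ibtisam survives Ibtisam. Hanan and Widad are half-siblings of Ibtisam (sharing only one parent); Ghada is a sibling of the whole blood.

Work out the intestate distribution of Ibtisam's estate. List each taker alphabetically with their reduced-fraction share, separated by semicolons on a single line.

No spouse, descendants, or parent survives, so the estate passes to Ibtisam's siblings per stirpes.
Half-blood and whole-blood siblings take equally under the stated rule.
The estate is divided into 3 equal shares of 1/3 among Hanan, Ghada, Widad.
Hanan predeceased; the 1/3 allotted to Hanan's branch passes to Hanan's issue by representation.
The 1/3 is divided into 2 equal shares of 1/6 among Layth, Amira.
Layth is living and takes 1/6.
Amira is living and takes 1/6.
Ghada predeceased; the 1/3 allotted to Ghada's branch passes to Ghada's issue by representation.
Umar is the sole taker at this level and receives the full 1/3.
Widad is living and takes 1/3.

Amira 1/6; Layth 1/6; Umar 1/3; Widad 1/3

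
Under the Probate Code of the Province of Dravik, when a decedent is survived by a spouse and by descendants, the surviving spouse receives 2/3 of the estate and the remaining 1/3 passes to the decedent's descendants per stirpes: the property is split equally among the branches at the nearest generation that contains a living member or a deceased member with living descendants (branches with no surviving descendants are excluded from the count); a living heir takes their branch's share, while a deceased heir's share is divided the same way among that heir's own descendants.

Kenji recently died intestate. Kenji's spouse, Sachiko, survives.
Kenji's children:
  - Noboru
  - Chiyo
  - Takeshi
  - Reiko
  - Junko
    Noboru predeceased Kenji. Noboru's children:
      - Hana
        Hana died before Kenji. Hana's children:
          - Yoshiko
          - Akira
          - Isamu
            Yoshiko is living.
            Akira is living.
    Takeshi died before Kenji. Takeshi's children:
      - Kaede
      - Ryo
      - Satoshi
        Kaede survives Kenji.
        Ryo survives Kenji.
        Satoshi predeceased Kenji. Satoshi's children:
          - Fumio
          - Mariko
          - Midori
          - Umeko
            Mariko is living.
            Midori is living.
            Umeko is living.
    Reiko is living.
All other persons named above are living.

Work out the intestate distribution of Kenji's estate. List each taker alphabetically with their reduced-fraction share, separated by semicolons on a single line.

Akira 1/45; Chiyo 1/15; Fumio 1/180; Isamu 1/45; Junko 1/15; Kaede 1/45; Mariko 1/180; Midori 1/180; Reiko 1/15; Ryo 1/45; Sachiko 2/3; Umeko 1/180; Yoshiko 1/45

Sachiko, as surviving spouse, takes 2/3.
The remaining 1/3 passes to Kenji's descendants per stirpes.
The 1/3 is divided into 5 equal shares of 1/15 among Noboru, Chiyo, Takeshi, Reiko, Junko.
Noboru predeceased; the 1/15 allotted to Noboru's branch passes to Noboru's issue by representation.
Hana's line is the sole branch at this level, so the full 1/15 passes to Hana's issue by representation.
The 1/15 is divided into 3 equal shares of 1/45 among Yoshiko, Akira, Isamu.
Yoshiko is living and takes 1/45.
Akira is living and takes 1/45.
Isamu is living and takes 1/45.
Chiyo is living and takes 1/15.
Takeshi predeceased; the 1/15 allotted to Takeshi's branch passes to Takeshi's issue by representation.
The 1/15 is divided into 3 equal shares of 1/45 among Kaede, Ryo, Satoshi.
Kaede is living and takes 1/45.
Ryo is living and takes 1/45.
Satoshi predeceased; the 1/45 allotted to Satoshi's branch passes to Satoshi's issue by representation.
The 1/45 is divided into 4 equal shares of 1/180 among Fumio, Mariko, Midori, Umeko.
Fumio is living and takes 1/180.
Mariko is living and takes 1/180.
Midori is living and takes 1/180.
Umeko is living and takes 1/180.
Reiko is living and takes 1/15.
Junko is living and takes 1/15.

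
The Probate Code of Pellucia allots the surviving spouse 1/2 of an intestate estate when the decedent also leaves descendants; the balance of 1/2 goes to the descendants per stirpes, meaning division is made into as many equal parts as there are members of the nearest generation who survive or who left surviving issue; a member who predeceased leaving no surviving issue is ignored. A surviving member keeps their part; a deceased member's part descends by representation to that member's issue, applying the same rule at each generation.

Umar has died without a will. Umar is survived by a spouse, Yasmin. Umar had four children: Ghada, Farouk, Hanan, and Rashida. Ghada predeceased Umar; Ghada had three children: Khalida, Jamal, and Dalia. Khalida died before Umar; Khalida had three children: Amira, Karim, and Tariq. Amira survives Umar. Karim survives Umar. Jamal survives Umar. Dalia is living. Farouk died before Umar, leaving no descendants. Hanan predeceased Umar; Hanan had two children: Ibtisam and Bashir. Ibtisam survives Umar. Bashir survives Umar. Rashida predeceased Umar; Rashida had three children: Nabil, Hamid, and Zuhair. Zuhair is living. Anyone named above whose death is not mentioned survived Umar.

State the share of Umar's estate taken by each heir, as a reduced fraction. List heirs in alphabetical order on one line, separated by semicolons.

Amira 1/54; Bashir 1/12; Dalia 1/18; Hamid 1/18; Ibtisam 1/12; Jamal 1/18; Karim 1/54; Nabil 1/18; Tariq 1/54; Yasmin 1/2; Zuhair 1/18

Yasmin, as surviving spouse, takes 1/2.
The remaining 1/2 passes to Umar's descendants per stirpes.
Farouk left no surviving issue, so that branch lapses and is disregarded.
The 1/2 is divided into 3 equal shares of 1/6 among Ghada, Hanan, Rashida.
Ghada predeceased; the 1/6 allotted to Ghada's branch passes to Ghada's issue by representation.
The 1/6 is divided into 3 equal shares of 1/18 among Khalida, Jamal, Dalia.
Khalida predeceased; the 1/18 allotted to Khalida's branch passes to Khalida's issue by representation.
The 1/18 is divided into 3 equal shares of 1/54 among Amira, Karim, Tariq.
Amira is living and takes 1/54.
Karim is living and takes 1/54.
Tariq is living and takes 1/54.
Jamal is living and takes 1/18.
Dalia is living and takes 1/18.
Hanan predeceased; the 1/6 allotted to Hanan's branch passes to Hanan's issue by representation.
The 1/6 is divided into 2 equal shares of 1/12 among Ibtisam, Bashir.
Ibtisam is living and takes 1/12.
Bashir is living and takes 1/12.
Rashida predeceased; the 1/6 allotted to Rashida's branch passes to Rashida's issue by representation.
The 1/6 is divided into 3 equal shares of 1/18 among Nabil, Hamid, Zuhair.
Nabil is living and takes 1/18.
Hamid is living and takes 1/18.
Zuhair is living and takes 1/18.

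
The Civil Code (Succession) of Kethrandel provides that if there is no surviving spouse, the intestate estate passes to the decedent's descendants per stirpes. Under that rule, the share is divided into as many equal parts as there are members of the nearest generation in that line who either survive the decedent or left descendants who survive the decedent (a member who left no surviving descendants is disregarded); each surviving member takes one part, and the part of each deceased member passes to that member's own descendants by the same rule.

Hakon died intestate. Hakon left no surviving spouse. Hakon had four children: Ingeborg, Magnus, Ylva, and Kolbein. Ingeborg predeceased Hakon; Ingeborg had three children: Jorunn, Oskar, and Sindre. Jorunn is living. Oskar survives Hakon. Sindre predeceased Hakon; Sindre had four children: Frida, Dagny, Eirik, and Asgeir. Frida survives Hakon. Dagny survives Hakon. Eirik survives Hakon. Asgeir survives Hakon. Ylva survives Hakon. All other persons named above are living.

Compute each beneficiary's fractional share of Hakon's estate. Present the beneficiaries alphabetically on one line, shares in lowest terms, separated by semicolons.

Asgeir 1/48; Dagny 1/48; Eirik 1/48; Frida 1/48; Jorunn 1/12; Kolbein 1/4; Magnus 1/4; Oskar 1/12; Ylva 1/4

There is no surviving spouse, so the entire estate passes to Hakon's descendants per stirpes.
The estate is divided into 4 equal shares of 1/4 among Ingeborg, Magnus, Ylva, Kolbein.
Ingeborg predeceased; the 1/4 allotted to Ingeborg's branch passes to Ingeborg's issue by representation.
The 1/4 is divided into 3 equal shares of 1/12 among Jorunn, Oskar, Sindre.
Jorunn is living and takes 1/12.
Oskar is living and takes 1/12.
Sindre predeceased; the 1/12 allotted to Sindre's branch passes to Sindre's issue by representation.
The 1/12 is divided into 4 equal shares of 1/48 among Frida, Dagny, Eirik, Asgeir.
Frida is living and takes 1/48.
Dagny is living and takes 1/48.
Eirik is living and takes 1/48.
Asgeir is living and takes 1/48.
Magnus is living and takes 1/4.
Ylva is living and takes 1/4.
Kolbein is living and takes 1/4.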